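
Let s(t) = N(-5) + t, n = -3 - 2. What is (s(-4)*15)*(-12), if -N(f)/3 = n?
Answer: -1980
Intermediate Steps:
n = -5
N(f) = 15 (N(f) = -3*(-5) = 15)
s(t) = 15 + t
(s(-4)*15)*(-12) = ((15 - 4)*15)*(-12) = (11*15)*(-12) = 165*(-12) = -1980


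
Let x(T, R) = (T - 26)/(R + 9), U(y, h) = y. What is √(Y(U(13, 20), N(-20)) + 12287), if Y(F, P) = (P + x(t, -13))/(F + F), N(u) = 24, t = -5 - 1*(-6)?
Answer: 7*√678106/52 ≈ 110.85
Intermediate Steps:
t = 1 (t = -5 + 6 = 1)
x(T, R) = (-26 + T)/(9 + R)
Y(F, P) = (25/4 + P)/(2*F) (Y(F, P) = (P + (-26 + 1)/(9 - 13))/(F + F) = (P - 25/(-4))/((2*F)) = (P - ¼*(-25))*(1/(2*F)) = (P + 25/4)*(1/(2*F)) = (25/4 + P)*(1/(2*F)) = (25/4 + P)/(2*F))
√(Y(U(13, 20), N(-20)) + 12287) = √((⅛)*(25 + 4*24)/13 + 12287) = √((⅛)*(1/13)*(25 + 96) + 12287) = √((⅛)*(1/13)*121 + 12287) = √(121/104 + 12287) = √(1277969/104) = 7*√678106/52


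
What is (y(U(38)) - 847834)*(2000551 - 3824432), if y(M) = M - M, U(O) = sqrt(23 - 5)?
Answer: 1546348323754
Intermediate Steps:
U(O) = 3*sqrt(2) (U(O) = sqrt(18) = 3*sqrt(2))
y(M) = 0
(y(U(38)) - 847834)*(2000551 - 3824432) = (0 - 847834)*(2000551 - 3824432) = -847834*(-1823881) = 1546348323754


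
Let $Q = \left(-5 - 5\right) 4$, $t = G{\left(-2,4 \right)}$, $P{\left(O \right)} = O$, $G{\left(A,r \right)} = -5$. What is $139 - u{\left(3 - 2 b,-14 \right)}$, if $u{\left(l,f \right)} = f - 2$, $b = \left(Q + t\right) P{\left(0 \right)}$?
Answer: $155$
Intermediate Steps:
$t = -5$
$Q = -40$ ($Q = \left(-10\right) 4 = -40$)
$b = 0$ ($b = \left(-40 - 5\right) 0 = \left(-45\right) 0 = 0$)
$u{\left(l,f \right)} = -2 + f$
$139 - u{\left(3 - 2 b,-14 \right)} = 139 - \left(-2 - 14\right) = 139 - -16 = 139 + 16 = 155$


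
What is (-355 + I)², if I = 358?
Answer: 9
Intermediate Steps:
(-355 + I)² = (-355 + 358)² = 3² = 9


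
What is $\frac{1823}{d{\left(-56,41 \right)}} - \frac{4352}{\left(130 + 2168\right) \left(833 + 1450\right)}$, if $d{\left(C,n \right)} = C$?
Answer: $- \frac{4782155297}{146897352} \approx -32.554$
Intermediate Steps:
$\frac{1823}{d{\left(-56,41 \right)}} - \frac{4352}{\left(130 + 2168\right) \left(833 + 1450\right)} = \frac{1823}{-56} - \frac{4352}{\left(130 + 2168\right) \left(833 + 1450\right)} = 1823 \left(- \frac{1}{56}\right) - \frac{4352}{2298 \cdot 2283} = - \frac{1823}{56} - \frac{4352}{5246334} = - \frac{1823}{56} - \frac{2176}{2623167} = - \frac{4782155297}{146897352}$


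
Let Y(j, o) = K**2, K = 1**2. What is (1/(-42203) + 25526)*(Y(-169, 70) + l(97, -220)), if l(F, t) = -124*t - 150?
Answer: 29227514843787/42203 ≈ 6.9255e+8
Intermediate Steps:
l(F, t) = -150 - 124*t
K = 1
Y(j, o) = 1 (Y(j, o) = 1**2 = 1)
(1/(-42203) + 25526)*(Y(-169, 70) + l(97, -220)) = (1/(-42203) + 25526)*(1 + (-150 - 124*(-220))) = (-1/42203 + 25526)*(1 + (-150 + 27280)) = 1077273777*(1 + 27130)/42203 = (1077273777/42203)*27131 = 29227514843787/42203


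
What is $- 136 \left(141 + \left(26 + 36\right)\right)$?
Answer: $-27608$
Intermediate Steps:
$- 136 \left(141 + \left(26 + 36\right)\right) = - 136 \left(141 + 62\right) = \left(-136\right) 203 = -27608$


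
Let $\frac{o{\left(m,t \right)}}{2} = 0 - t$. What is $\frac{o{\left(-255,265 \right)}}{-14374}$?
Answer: $\frac{265}{7187} \approx 0.036872$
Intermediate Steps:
$o{\left(m,t \right)} = - 2 t$ ($o{\left(m,t \right)} = 2 \left(0 - t\right) = 2 \left(- t\right) = - 2 t$)
$\frac{o{\left(-255,265 \right)}}{-14374} = \frac{\left(-2\right) 265}{-14374} = \left(-530\right) \left(- \frac{1}{14374}\right) = \frac{265}{7187}$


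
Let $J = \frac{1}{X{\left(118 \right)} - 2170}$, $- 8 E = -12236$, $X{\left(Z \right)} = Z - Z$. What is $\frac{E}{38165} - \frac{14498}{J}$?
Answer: $\frac{2401392180859}{76330} \approx 3.1461 \cdot 10^{7}$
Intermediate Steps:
$X{\left(Z \right)} = 0$
$E = \frac{3059}{2}$ ($E = \left(- \frac{1}{8}\right) \left(-12236\right) = \frac{3059}{2} \approx 1529.5$)
$J = - \frac{1}{2170}$ ($J = \frac{1}{0 - 2170} = \frac{1}{-2170} = - \frac{1}{2170} \approx -0.00046083$)
$\frac{E}{38165} - \frac{14498}{J} = \frac{3059}{2 \cdot 38165} - \frac{14498}{- \frac{1}{2170}} = \frac{3059}{2} \cdot \frac{1}{38165} - -31460660 = \frac{3059}{76330} + 31460660 = \frac{2401392180859}{76330}$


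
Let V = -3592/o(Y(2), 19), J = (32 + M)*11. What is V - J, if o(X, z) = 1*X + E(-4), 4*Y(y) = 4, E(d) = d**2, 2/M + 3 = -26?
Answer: -277330/493 ≈ -562.54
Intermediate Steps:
M = -2/29 (M = 2/(-3 - 26) = 2/(-29) = 2*(-1/29) = -2/29 ≈ -0.068966)
Y(y) = 1 (Y(y) = (1/4)*4 = 1)
J = 10186/29 (J = (32 - 2/29)*11 = (926/29)*11 = 10186/29 ≈ 351.24)
o(X, z) = 16 + X (o(X, z) = 1*X + (-4)**2 = X + 16 = 16 + X)
V = -3592/17 (V = -3592/(16 + 1) = -3592/17 ≈ -211.29)
V - J = -3592/17 - 1*10186/29 = -3592/17 - 10186/29 = -277330/493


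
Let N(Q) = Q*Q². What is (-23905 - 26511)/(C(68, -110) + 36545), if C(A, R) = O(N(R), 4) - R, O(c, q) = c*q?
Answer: 50416/5287345 ≈ 0.0095352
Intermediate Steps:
N(Q) = Q³
C(A, R) = -R + 4*R³ (C(A, R) = R³*4 - R = 4*R³ - R = -R + 4*R³)
(-23905 - 26511)/(C(68, -110) + 36545) = (-23905 - 26511)/((-1*(-110) + 4*(-110)³) + 36545) = -50416/((110 + 4*(-1331000)) + 36545) = -50416/((110 - 5324000) + 36545) = -50416/(-5323890 + 36545) = -50416/(-5287345) = -50416*(-1/5287345) = 50416/5287345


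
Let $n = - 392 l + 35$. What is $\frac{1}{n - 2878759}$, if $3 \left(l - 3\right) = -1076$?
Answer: $- \frac{3}{8217908} \approx -3.6506 \cdot 10^{-7}$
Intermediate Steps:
$l = - \frac{1067}{3}$ ($l = 3 + \frac{1}{3} \left(-1076\right) = 3 - \frac{1076}{3} = - \frac{1067}{3} \approx -355.67$)
$n = \frac{418369}{3}$ ($n = \left(-392\right) \left(- \frac{1067}{3}\right) + 35 = \frac{418264}{3} + 35 = \frac{418369}{3} \approx 1.3946 \cdot 10^{5}$)
$\frac{1}{n - 2878759} = \frac{1}{\frac{418369}{3} - 2878759} = \frac{1}{- \frac{8217908}{3}} = - \frac{3}{8217908}$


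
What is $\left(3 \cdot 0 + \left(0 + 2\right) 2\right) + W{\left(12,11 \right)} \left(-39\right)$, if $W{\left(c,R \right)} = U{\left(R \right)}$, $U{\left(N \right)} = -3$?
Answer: $121$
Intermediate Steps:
$W{\left(c,R \right)} = -3$
$\left(3 \cdot 0 + \left(0 + 2\right) 2\right) + W{\left(12,11 \right)} \left(-39\right) = \left(3 \cdot 0 + \left(0 + 2\right) 2\right) - -117 = \left(0 + 2 \cdot 2\right) + 117 = \left(0 + 4\right) + 117 = 4 + 117 = 121$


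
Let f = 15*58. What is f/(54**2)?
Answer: 145/486 ≈ 0.29835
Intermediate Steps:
f = 870
f/(54**2) = 870/(54**2) = 870/2916 = 870*(1/2916) = 145/486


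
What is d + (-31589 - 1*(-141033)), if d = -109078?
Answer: 366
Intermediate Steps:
d + (-31589 - 1*(-141033)) = -109078 + (-31589 - 1*(-141033)) = -109078 + (-31589 + 141033) = -109078 + 109444 = 366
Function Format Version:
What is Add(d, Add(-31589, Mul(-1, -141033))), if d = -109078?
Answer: 366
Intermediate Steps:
Add(d, Add(-31589, Mul(-1, -141033))) = Add(-109078, Add(-31589, Mul(-1, -141033))) = Add(-109078, Add(-31589, 141033)) = Add(-109078, 109444) = 366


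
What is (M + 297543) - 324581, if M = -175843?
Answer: -202881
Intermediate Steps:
(M + 297543) - 324581 = (-175843 + 297543) - 324581 = 121700 - 324581 = -202881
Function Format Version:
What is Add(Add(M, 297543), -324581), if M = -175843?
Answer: -202881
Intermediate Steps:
Add(Add(M, 297543), -324581) = Add(Add(-175843, 297543), -324581) = Add(121700, -324581) = -202881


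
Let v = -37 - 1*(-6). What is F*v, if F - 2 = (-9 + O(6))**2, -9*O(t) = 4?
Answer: -228997/81 ≈ -2827.1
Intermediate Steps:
O(t) = -4/9 (O(t) = -1/9*4 = -4/9)
v = -31 (v = -37 + 6 = -31)
F = 7387/81 (F = 2 + (-9 - 4/9)**2 = 2 + (-85/9)**2 = 2 + 7225/81 = 7387/81 ≈ 91.198)
F*v = (7387/81)*(-31) = -228997/81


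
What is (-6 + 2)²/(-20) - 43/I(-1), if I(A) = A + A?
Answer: 207/10 ≈ 20.700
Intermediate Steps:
I(A) = 2*A
(-6 + 2)²/(-20) - 43/I(-1) = (-6 + 2)²/(-20) - 43/(2*(-1)) = (-4)²*(-1/20) - 43/(-2) = 16*(-1/20) - 43*(-½) = -⅘ + 43/2 = 207/10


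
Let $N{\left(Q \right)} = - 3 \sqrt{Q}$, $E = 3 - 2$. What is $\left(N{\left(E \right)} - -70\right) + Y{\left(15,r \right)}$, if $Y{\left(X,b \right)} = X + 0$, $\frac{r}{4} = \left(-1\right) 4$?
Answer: $82$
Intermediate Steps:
$E = 1$
$r = -16$ ($r = 4 \left(\left(-1\right) 4\right) = 4 \left(-4\right) = -16$)
$Y{\left(X,b \right)} = X$
$\left(N{\left(E \right)} - -70\right) + Y{\left(15,r \right)} = \left(- 3 \sqrt{1} - -70\right) + 15 = \left(\left(-3\right) 1 + 70\right) + 15 = \left(-3 + 70\right) + 15 = 67 + 15 = 82$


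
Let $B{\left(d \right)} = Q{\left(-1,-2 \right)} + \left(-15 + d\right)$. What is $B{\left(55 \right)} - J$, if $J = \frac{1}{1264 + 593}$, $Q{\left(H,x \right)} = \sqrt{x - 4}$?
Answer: $\frac{74279}{1857} + i \sqrt{6} \approx 39.999 + 2.4495 i$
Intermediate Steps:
$Q{\left(H,x \right)} = \sqrt{-4 + x}$
$J = \frac{1}{1857} \approx 0.0005385$
$B{\left(d \right)} = -15 + d + i \sqrt{6}$ ($B{\left(d \right)} = \sqrt{-4 - 2} + \left(-15 + d\right) = \sqrt{-6} + \left(-15 + d\right) = i \sqrt{6} + \left(-15 + d\right) = -15 + d + i \sqrt{6}$)
$B{\left(55 \right)} - J = \left(-15 + 55 + i \sqrt{6}\right) - \frac{1}{1857} = \left(40 + i \sqrt{6}\right) - \frac{1}{1857} = \frac{74279}{1857} + i \sqrt{6}$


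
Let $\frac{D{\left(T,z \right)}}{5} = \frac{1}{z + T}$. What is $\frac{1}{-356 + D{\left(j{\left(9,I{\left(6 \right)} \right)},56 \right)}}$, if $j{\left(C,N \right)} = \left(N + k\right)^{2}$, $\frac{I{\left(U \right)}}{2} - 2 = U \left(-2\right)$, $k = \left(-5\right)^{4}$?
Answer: $- \frac{366081}{130324831} \approx -0.002809$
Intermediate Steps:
$k = 625$
$I{\left(U \right)} = 4 - 4 U$ ($I{\left(U \right)} = 4 + 2 U \left(-2\right) = 4 + 2 \left(- 2 U\right) = 4 - 4 U$)
$j{\left(C,N \right)} = \left(625 + N\right)^{2}$ ($j{\left(C,N \right)} = \left(N + 625\right)^{2} = \left(625 + N\right)^{2}$)
$D{\left(T,z \right)} = \frac{5}{T + z}$ ($D{\left(T,z \right)} = \frac{5}{z + T} = \frac{5}{T + z}$)
$\frac{1}{-356 + D{\left(j{\left(9,I{\left(6 \right)} \right)},56 \right)}} = \frac{1}{-356 + \frac{5}{\left(625 + \left(4 - 24\right)\right)^{2} + 56}} = \frac{1}{-356 + \frac{5}{\left(625 - 20\right)^{2} + 56}} = \frac{1}{-356 + \frac{5}{605^{2} + 56}} = \frac{1}{-356 + \frac{5}{366025 + 56}} = \frac{1}{-356 + \frac{5}{366081}} = \frac{1}{- \frac{130324831}{366081}} = - \frac{366081}{130324831}$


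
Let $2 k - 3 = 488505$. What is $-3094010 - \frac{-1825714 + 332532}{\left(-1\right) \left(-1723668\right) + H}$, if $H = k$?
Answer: $- \frac{3044384427019}{983961} \approx -3.094 \cdot 10^{6}$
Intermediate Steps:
$k = 244254$ ($k = \frac{3}{2} + \frac{1}{2} \cdot 488505 = \frac{3}{2} + \frac{488505}{2} = 244254$)
$H = 244254$
$-3094010 - \frac{-1825714 + 332532}{\left(-1\right) \left(-1723668\right) + H} = -3094010 - \frac{-1825714 + 332532}{\left(-1\right) \left(-1723668\right) + 244254} = -3094010 - - \frac{1493182}{1723668 + 244254} = -3094010 - - \frac{1493182}{1967922} = -3094010 - \left(-1493182\right) \frac{1}{1967922} = -3094010 - - \frac{746591}{983961} = -3094010 + \frac{746591}{983961} = - \frac{3044384427019}{983961}$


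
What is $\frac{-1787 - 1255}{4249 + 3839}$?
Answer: $- \frac{507}{1348} \approx -0.37611$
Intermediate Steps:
$\frac{-1787 - 1255}{4249 + 3839} = - \frac{3042}{8088} = \left(-3042\right) \frac{1}{8088} = - \frac{507}{1348}$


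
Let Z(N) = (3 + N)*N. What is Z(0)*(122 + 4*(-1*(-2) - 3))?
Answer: 0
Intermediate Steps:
Z(N) = N*(3 + N)
Z(0)*(122 + 4*(-1*(-2) - 3)) = (0*(3 + 0))*(122 + 4*(-1*(-2) - 3)) = (0*3)*(122 + 4*(2 - 3)) = 0*(122 + 4*(-1)) = 0*(122 - 4) = 0*118 = 0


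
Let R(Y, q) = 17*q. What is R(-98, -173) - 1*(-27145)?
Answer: 24204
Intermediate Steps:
R(-98, -173) - 1*(-27145) = 17*(-173) - 1*(-27145) = -2941 + 27145 = 24204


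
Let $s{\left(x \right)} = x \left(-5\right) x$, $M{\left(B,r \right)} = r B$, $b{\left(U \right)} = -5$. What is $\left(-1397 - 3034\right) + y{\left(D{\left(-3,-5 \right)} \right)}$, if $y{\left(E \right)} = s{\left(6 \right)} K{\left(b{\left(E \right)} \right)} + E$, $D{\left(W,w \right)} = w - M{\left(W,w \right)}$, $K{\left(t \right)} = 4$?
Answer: $-5171$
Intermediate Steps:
$M{\left(B,r \right)} = B r$
$D{\left(W,w \right)} = w - W w$
$s{\left(x \right)} = - 5 x^{2}$ ($s{\left(x \right)} = - 5 x x = - 5 x^{2}$)
$y{\left(E \right)} = -720 + E$ ($y{\left(E \right)} = - 5 \cdot 6^{2} \cdot 4 + E = \left(-5\right) 36 \cdot 4 + E = \left(-180\right) 4 + E = -720 + E$)
$\left(-1397 - 3034\right) + y{\left(D{\left(-3,-5 \right)} \right)} = \left(-1397 - 3034\right) - \left(720 + 5 \left(1 - -3\right)\right) = -4431 - \left(720 + 5 \left(1 + 3\right)\right) = -4431 - 740 = -5171$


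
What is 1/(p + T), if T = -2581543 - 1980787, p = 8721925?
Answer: 1/4159595 ≈ 2.4041e-7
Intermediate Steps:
T = -4562330
1/(p + T) = 1/(8721925 - 4562330) = 1/4159595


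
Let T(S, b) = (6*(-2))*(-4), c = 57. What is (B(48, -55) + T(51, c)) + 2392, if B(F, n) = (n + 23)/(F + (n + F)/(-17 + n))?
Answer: 8447416/3463 ≈ 2439.3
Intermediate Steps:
T(S, b) = 48 (T(S, b) = -12*(-4) = 48)
B(F, n) = (23 + n)/(F + (F + n)/(-17 + n))
(B(48, -55) + T(51, c)) + 2392 = ((-391 + (-55)² + 6*(-55))/(-55 - 16*48 + 48*(-55)) + 48) + 2392 = ((-391 + 3025 - 330)/(-55 - 768 - 2640) + 48) + 2392 = (2304/(-3463) + 48) + 2392 = (-1/3463*2304 + 48) + 2392 = (-2304/3463 + 48) + 2392 = 163920/3463 + 2392 = 8447416/3463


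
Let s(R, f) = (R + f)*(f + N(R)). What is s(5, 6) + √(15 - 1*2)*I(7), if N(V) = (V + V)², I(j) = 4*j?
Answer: 1166 + 28*√13 ≈ 1267.0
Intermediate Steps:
N(V) = 4*V² (N(V) = (2*V)² = 4*V²)
s(R, f) = (R + f)*(f + 4*R²)
s(5, 6) + √(15 - 1*2)*I(7) = (6² + 4*5³ + 5*6 + 4*6*5²) + √(15 - 1*2)*(4*7) = (36 + 4*125 + 30 + 4*6*25) + √(15 - 2)*28 = (36 + 500 + 30 + 600) + √13*28 = 1166 + 28*√13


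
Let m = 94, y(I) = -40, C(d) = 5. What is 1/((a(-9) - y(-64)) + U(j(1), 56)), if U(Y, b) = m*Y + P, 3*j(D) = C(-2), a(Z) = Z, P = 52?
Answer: 3/719 ≈ 0.0041725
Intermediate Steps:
j(D) = 5/3 (j(D) = (1/3)*5 = 5/3)
U(Y, b) = 52 + 94*Y (U(Y, b) = 94*Y + 52 = 52 + 94*Y)
1/((a(-9) - y(-64)) + U(j(1), 56)) = 1/((-9 - 1*(-40)) + (52 + 94*(5/3))) = 1/((-9 + 40) + (52 + 470/3)) = 1/(31 + 626/3) = 1/(719/3) = 3/719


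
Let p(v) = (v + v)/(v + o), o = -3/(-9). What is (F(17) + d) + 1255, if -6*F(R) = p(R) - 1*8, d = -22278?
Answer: -3279431/156 ≈ -21022.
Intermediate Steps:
o = ⅓ (o = -3*(-⅑) = ⅓ ≈ 0.33333)
p(v) = 2*v/(⅓ + v) (p(v) = (v + v)/(v + ⅓) = (2*v)/(⅓ + v) = 2*v/(⅓ + v))
F(R) = 4/3 - R/(1 + 3*R) (F(R) = -(6*R/(1 + 3*R) - 1*8)/6 = -(6*R/(1 + 3*R) - 8)/6 = -(-8 + 6*R/(1 + 3*R))/6 = 4/3 - R/(1 + 3*R))
(F(17) + d) + 1255 = ((4 + 9*17)/(3*(1 + 3*17)) - 22278) + 1255 = ((4 + 153)/(3*(1 + 51)) - 22278) + 1255 = ((⅓)*157/52 - 22278) + 1255 = ((⅓)*(1/52)*157 - 22278) + 1255 = (157/156 - 22278) + 1255 = -3475211/156 + 1255 = -3279431/156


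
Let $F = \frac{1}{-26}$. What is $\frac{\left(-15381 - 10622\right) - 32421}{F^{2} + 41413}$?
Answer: $- \frac{39494624}{27995189} \approx -1.4108$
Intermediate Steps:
$F = - \frac{1}{26} \approx -0.038462$
$\frac{\left(-15381 - 10622\right) - 32421}{F^{2} + 41413} = \frac{\left(-15381 - 10622\right) - 32421}{\left(- \frac{1}{26}\right)^{2} + 41413} = \frac{\left(-15381 - 10622\right) - 32421}{\frac{1}{676} + 41413} = \frac{-26003 - 32421}{\frac{27995189}{676}} = \left(-58424\right) \frac{676}{27995189} = - \frac{39494624}{27995189}$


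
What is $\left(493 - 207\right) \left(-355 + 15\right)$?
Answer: $-97240$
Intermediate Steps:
$\left(493 - 207\right) \left(-355 + 15\right) = 286 \left(-340\right) = -97240$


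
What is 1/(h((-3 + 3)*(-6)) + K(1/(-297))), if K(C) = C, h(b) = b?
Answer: -297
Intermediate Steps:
1/(h((-3 + 3)*(-6)) + K(1/(-297))) = 1/((-3 + 3)*(-6) + 1/(-297)) = 1/(0*(-6) - 1/297) = 1/(0 - 1/297) = 1/(-1/297) = -297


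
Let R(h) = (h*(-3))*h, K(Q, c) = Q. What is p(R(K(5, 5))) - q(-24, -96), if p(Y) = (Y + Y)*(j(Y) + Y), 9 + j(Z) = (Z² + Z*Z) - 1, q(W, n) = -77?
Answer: -1674673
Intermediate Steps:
R(h) = -3*h² (R(h) = (-3*h)*h = -3*h²)
j(Z) = -10 + 2*Z² (j(Z) = -9 + ((Z² + Z*Z) - 1) = -9 + ((Z² + Z²) - 1) = -9 + (2*Z² - 1) = -9 + (-1 + 2*Z²) = -10 + 2*Z²)
p(Y) = 2*Y*(-10 + Y + 2*Y²) (p(Y) = (Y + Y)*((-10 + 2*Y²) + Y) = (2*Y)*(-10 + Y + 2*Y²) = 2*Y*(-10 + Y + 2*Y²))
p(R(K(5, 5))) - q(-24, -96) = 2*(-3*5²)*(-10 - 3*5² + 2*(-3*5²)²) - 1*(-77) = 2*(-3*25)*(-10 - 3*25 + 2*(-3*25)²) + 77 = 2*(-75)*(-10 - 75 + 2*(-75)²) + 77 = 2*(-75)*(-10 - 75 + 2*5625) + 77 = 2*(-75)*(-10 - 75 + 11250) + 77 = 2*(-75)*11165 + 77 = -1674750 + 77 = -1674673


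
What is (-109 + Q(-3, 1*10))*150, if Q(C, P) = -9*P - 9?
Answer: -31200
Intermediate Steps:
Q(C, P) = -9 - 9*P
(-109 + Q(-3, 1*10))*150 = (-109 + (-9 - 9*10))*150 = (-109 + (-9 - 90))*150 = (-109 - 99)*150 = -208*150 = -31200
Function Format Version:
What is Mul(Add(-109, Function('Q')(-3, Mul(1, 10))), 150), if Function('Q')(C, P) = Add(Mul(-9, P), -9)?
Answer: -31200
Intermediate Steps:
Function('Q')(C, P) = Add(-9, Mul(-9, P))
Mul(Add(-109, Function('Q')(-3, Mul(1, 10))), 150) = Mul(Add(-109, Add(-9, Mul(-9, Mul(1, 10)))), 150) = Mul(Add(-109, Add(-9, Mul(-9, 10))), 150) = Mul(Add(-109, Add(-9, -90)), 150) = Mul(Add(-109, -99), 150) = Mul(-208, 150) = -31200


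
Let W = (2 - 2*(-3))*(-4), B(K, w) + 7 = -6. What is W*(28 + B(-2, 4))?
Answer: -480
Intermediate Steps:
B(K, w) = -13 (B(K, w) = -7 - 6 = -13)
W = -32 (W = (2 + 6)*(-4) = 8*(-4) = -32)
W*(28 + B(-2, 4)) = -32*(28 - 13) = -32*15 = -480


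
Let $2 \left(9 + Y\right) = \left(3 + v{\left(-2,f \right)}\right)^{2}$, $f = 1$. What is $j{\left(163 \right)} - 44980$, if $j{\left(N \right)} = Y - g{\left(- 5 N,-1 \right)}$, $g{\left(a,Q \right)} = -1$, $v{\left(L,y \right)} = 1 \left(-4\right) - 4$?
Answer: $- \frac{89951}{2} \approx -44976.0$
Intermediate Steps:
$v{\left(L,y \right)} = -8$ ($v{\left(L,y \right)} = -4 - 4 = -8$)
$Y = \frac{7}{2}$ ($Y = -9 + \frac{\left(3 - 8\right)^{2}}{2} = -9 + \frac{\left(-5\right)^{2}}{2} = -9 + \frac{1}{2} \cdot 25 = -9 + \frac{25}{2} = \frac{7}{2} \approx 3.5$)
$j{\left(N \right)} = \frac{9}{2}$ ($j{\left(N \right)} = \frac{7}{2} - -1 = \frac{7}{2} + 1 = \frac{9}{2}$)
$j{\left(163 \right)} - 44980 = \frac{9}{2} - 44980 = - \frac{89951}{2}$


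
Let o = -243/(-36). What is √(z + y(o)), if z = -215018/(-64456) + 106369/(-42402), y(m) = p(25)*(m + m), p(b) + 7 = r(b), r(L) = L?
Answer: √28457827765059804279/341632914 ≈ 15.615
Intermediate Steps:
o = 27/4 (o = -243*(-1/36) = 27/4 ≈ 6.7500)
p(b) = -7 + b
y(m) = 36*m (y(m) = (-7 + 25)*(m + m) = 18*(2*m) = 36*m)
z = 565268243/683265828 (z = -215018*(-1/64456) + 106369*(-1/42402) = 107509/32228 - 106369/42402 = 565268243/683265828 ≈ 0.82730)
√(z + y(o)) = √(565268243/683265828 + 36*(27/4)) = √(565268243/683265828 + 243) = √(166598864447/683265828) = √28457827765059804279/341632914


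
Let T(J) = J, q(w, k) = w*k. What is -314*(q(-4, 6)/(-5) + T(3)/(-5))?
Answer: -6594/5 ≈ -1318.8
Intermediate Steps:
q(w, k) = k*w
-314*(q(-4, 6)/(-5) + T(3)/(-5)) = -314*((6*(-4))/(-5) + 3/(-5)) = -314*(-24*(-⅕) + 3*(-⅕)) = -314*(24/5 - ⅗) = -314*21/5 = -6594/5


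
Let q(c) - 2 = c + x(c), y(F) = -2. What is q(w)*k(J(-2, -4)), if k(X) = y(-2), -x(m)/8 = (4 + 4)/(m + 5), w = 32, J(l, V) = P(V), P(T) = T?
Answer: -2388/37 ≈ -64.541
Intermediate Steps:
J(l, V) = V
x(m) = -64/(5 + m) (x(m) = -8*(4 + 4)/(m + 5) = -64/(5 + m))
q(c) = 2 + c - 64/(5 + c) (q(c) = 2 + (c - 64/(5 + c)) = 2 + c - 64/(5 + c))
k(X) = -2
q(w)*k(J(-2, -4)) = ((-64 + (2 + 32)*(5 + 32))/(5 + 32))*(-2) = ((-64 + 34*37)/37)*(-2) = ((-64 + 1258)/37)*(-2) = ((1/37)*1194)*(-2) = (1194/37)*(-2) = -2388/37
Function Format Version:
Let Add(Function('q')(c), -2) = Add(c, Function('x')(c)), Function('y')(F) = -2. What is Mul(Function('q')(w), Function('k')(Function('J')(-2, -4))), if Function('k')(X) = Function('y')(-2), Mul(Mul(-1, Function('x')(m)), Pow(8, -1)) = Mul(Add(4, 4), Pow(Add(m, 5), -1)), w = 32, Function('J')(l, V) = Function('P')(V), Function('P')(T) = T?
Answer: Rational(-2388, 37) ≈ -64.541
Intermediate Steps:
Function('J')(l, V) = V
Function('x')(m) = Mul(-64, Pow(Add(5, m), -1)) (Function('x')(m) = Mul(-8, Mul(Add(4, 4), Pow(Add(m, 5), -1))) = Mul(-8, Mul(8, Pow(Add(5, m), -1))) = Mul(-64, Pow(Add(5, m), -1)))
Function('q')(c) = Add(2, c, Mul(-64, Pow(Add(5, c), -1))) (Function('q')(c) = Add(2, Add(c, Mul(-64, Pow(Add(5, c), -1)))) = Add(2, c, Mul(-64, Pow(Add(5, c), -1))))
Function('k')(X) = -2
Mul(Function('q')(w), Function('k')(Function('J')(-2, -4))) = Mul(Mul(Pow(Add(5, 32), -1), Add(-64, Mul(Add(2, 32), Add(5, 32)))), -2) = Mul(Mul(Pow(37, -1), Add(-64, Mul(34, 37))), -2) = Mul(Mul(Rational(1, 37), Add(-64, 1258)), -2) = Mul(Mul(Rational(1, 37), 1194), -2) = Mul(Rational(1194, 37), -2) = Rational(-2388, 37)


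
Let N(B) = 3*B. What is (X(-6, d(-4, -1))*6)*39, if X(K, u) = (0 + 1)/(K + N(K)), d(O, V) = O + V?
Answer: -39/4 ≈ -9.7500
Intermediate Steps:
X(K, u) = 1/(4*K) (X(K, u) = (0 + 1)/(K + 3*K) = 1/(4*K))
(X(-6, d(-4, -1))*6)*39 = (((1/4)/(-6))*6)*39 = (((1/4)*(-1/6))*6)*39 = -1/24*6*39 = -1/4*39 = -39/4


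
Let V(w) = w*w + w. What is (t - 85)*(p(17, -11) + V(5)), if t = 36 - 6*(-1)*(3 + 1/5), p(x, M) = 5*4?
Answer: -1490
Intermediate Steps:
p(x, M) = 20
V(w) = w + w² (V(w) = w² + w = w + w²)
t = 276/5 (t = 36 - (-6)*(3 + ⅕) = 36 - (-6)*16/5 = 36 - 1*(-96/5) = 36 + 96/5 = 276/5 ≈ 55.200)
(t - 85)*(p(17, -11) + V(5)) = (276/5 - 85)*(20 + 5*(1 + 5)) = -149*(20 + 5*6)/5 = -149*(20 + 30)/5 = -149/5*50 = -1490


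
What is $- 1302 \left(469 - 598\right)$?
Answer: $167958$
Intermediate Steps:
$- 1302 \left(469 - 598\right) = \left(-1302\right) \left(-129\right) = 167958$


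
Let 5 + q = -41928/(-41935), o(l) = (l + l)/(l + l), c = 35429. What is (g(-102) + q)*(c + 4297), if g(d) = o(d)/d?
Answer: -113564246109/712895 ≈ -1.5930e+5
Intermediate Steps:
o(l) = 1 (o(l) = (2*l)/((2*l)) = (2*l)*(1/(2*l)) = 1)
q = -167747/41935 (q = -5 - 41928/(-41935) = -5 - 41928*(-1/41935) = -5 + 41928/41935 = -167747/41935 ≈ -4.0002)
g(d) = 1/d
(g(-102) + q)*(c + 4297) = (1/(-102) - 167747/41935)*(35429 + 4297) = (-1/102 - 167747/41935)*39726 = -17152129/4277370*39726 = -113564246109/712895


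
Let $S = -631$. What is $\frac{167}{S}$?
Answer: $- \frac{167}{631} \approx -0.26466$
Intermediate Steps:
$\frac{167}{S} = \frac{167}{-631} = 167 \left(- \frac{1}{631}\right) = - \frac{167}{631}$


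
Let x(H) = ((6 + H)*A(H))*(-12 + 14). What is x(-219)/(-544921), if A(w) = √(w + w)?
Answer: 426*I*√438/544921 ≈ 0.016361*I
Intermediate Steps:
A(w) = √2*√w (A(w) = √(2*w) = √2*√w)
x(H) = 2*√2*√H*(6 + H) (x(H) = ((6 + H)*(√2*√H))*(-12 + 14) = (√2*√H*(6 + H))*2 = 2*√2*√H*(6 + H))
x(-219)/(-544921) = (2*√2*√(-219)*(6 - 219))/(-544921) = (2*√2*(I*√219)*(-213))*(-1/544921) = -426*I*√438*(-1/544921) = 426*I*√438/544921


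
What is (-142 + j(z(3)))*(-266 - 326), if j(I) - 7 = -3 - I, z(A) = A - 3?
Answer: 81696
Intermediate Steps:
z(A) = -3 + A
j(I) = 4 - I (j(I) = 7 + (-3 - I) = 4 - I)
(-142 + j(z(3)))*(-266 - 326) = (-142 + (4 - (-3 + 3)))*(-266 - 326) = (-142 + (4 - 1*0))*(-592) = (-142 + (4 + 0))*(-592) = (-142 + 4)*(-592) = -138*(-592) = 81696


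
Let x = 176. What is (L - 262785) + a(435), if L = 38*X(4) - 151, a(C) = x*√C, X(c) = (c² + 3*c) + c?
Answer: -261720 + 176*√435 ≈ -2.5805e+5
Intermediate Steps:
X(c) = c² + 4*c
a(C) = 176*√C
L = 1065 (L = 38*(4*(4 + 4)) - 151 = 38*(4*8) - 151 = 38*32 - 151 = 1216 - 151 = 1065)
(L - 262785) + a(435) = (1065 - 262785) + 176*√435 = -261720 + 176*√435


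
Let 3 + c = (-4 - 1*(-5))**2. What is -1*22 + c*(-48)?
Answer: 74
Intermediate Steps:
c = -2 (c = -3 + (-4 - 1*(-5))**2 = -3 + (-4 + 5)**2 = -3 + 1**2 = -3 + 1 = -2)
-1*22 + c*(-48) = -1*22 - 2*(-48) = -22 + 96 = 74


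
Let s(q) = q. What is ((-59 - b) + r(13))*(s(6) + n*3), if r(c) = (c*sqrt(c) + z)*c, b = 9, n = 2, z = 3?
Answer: -348 + 2028*sqrt(13) ≈ 6964.1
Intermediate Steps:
r(c) = c*(3 + c**(3/2)) (r(c) = (c*sqrt(c) + 3)*c = (c**(3/2) + 3)*c = (3 + c**(3/2))*c = c*(3 + c**(3/2)))
((-59 - b) + r(13))*(s(6) + n*3) = ((-59 - 1*9) + (13**(5/2) + 3*13))*(6 + 2*3) = ((-59 - 9) + (169*sqrt(13) + 39))*(6 + 6) = (-68 + (39 + 169*sqrt(13)))*12 = (-29 + 169*sqrt(13))*12 = -348 + 2028*sqrt(13)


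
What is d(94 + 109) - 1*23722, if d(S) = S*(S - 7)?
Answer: 16066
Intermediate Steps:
d(S) = S*(-7 + S)
d(94 + 109) - 1*23722 = (94 + 109)*(-7 + (94 + 109)) - 1*23722 = 203*(-7 + 203) - 23722 = 203*196 - 23722 = 39788 - 23722 = 16066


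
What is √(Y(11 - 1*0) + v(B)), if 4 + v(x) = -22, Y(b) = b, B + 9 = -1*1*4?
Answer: I*√15 ≈ 3.873*I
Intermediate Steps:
B = -13 (B = -9 - 1*1*4 = -9 - 1*4 = -9 - 4 = -13)
v(x) = -26 (v(x) = -4 - 22 = -26)
√(Y(11 - 1*0) + v(B)) = √((11 - 1*0) - 26) = √((11 + 0) - 26) = √(11 - 26) = √(-15) = I*√15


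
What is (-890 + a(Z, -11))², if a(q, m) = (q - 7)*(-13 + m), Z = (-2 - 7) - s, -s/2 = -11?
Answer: 484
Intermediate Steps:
s = 22 (s = -2*(-11) = 22)
Z = -31 (Z = (-2 - 7) - 1*22 = -9 - 22 = -31)
a(q, m) = (-13 + m)*(-7 + q) (a(q, m) = (-7 + q)*(-13 + m) = (-13 + m)*(-7 + q))
(-890 + a(Z, -11))² = (-890 + (91 - 13*(-31) - 7*(-11) - 11*(-31)))² = (-890 + (91 + 403 + 77 + 341))² = (-890 + 912)² = 22² = 484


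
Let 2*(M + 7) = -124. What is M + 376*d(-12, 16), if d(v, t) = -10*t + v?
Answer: -64741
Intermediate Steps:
M = -69 (M = -7 + (1/2)*(-124) = -7 - 62 = -69)
d(v, t) = v - 10*t
M + 376*d(-12, 16) = -69 + 376*(-12 - 10*16) = -69 + 376*(-12 - 160) = -69 + 376*(-172) = -69 - 64672 = -64741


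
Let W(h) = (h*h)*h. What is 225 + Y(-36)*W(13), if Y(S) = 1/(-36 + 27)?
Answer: -172/9 ≈ -19.111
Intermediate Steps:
Y(S) = -⅑ (Y(S) = 1/(-9) = -⅑)
W(h) = h³ (W(h) = h²*h = h³)
225 + Y(-36)*W(13) = 225 - ⅑*13³ = 225 - ⅑*2197 = 225 - 2197/9 = -172/9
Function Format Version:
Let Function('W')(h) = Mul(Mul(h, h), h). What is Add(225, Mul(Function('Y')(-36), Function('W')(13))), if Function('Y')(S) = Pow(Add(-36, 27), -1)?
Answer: Rational(-172, 9) ≈ -19.111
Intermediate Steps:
Function('Y')(S) = Rational(-1, 9) (Function('Y')(S) = Pow(-9, -1) = Rational(-1, 9))
Function('W')(h) = Pow(h, 3) (Function('W')(h) = Mul(Pow(h, 2), h) = Pow(h, 3))
Add(225, Mul(Function('Y')(-36), Function('W')(13))) = Add(225, Mul(Rational(-1, 9), Pow(13, 3))) = Add(225, Mul(Rational(-1, 9), 2197)) = Add(225, Rational(-2197, 9)) = Rational(-172, 9)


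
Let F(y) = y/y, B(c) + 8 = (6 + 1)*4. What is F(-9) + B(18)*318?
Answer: 6361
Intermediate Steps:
B(c) = 20 (B(c) = -8 + (6 + 1)*4 = -8 + 7*4 = -8 + 28 = 20)
F(y) = 1
F(-9) + B(18)*318 = 1 + 20*318 = 1 + 6360 = 6361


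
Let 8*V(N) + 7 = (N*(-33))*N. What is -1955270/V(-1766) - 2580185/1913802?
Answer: -47122789362871/39393300383382 ≈ -1.1962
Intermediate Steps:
V(N) = -7/8 - 33*N**2/8 (V(N) = -7/8 + ((N*(-33))*N)/8 = -7/8 + ((-33*N)*N)/8 = -7/8 + (-33*N**2)/8 = -7/8 - 33*N**2/8)
-1955270/V(-1766) - 2580185/1913802 = -1955270/(-7/8 - 33/8*(-1766)**2) - 2580185/1913802 = -1955270/(-7/8 - 33/8*3118756) - 2580185*1/1913802 = -1955270/(-7/8 - 25729737/2) - 2580185/1913802 = -1955270/(-102918955/8) - 2580185/1913802 = -1955270*(-8/102918955) - 2580185/1913802 = 3128432/20583791 - 2580185/1913802 = -47122789362871/39393300383382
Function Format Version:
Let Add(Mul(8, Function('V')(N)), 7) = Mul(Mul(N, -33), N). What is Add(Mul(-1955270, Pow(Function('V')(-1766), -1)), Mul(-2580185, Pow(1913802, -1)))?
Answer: Rational(-47122789362871, 39393300383382) ≈ -1.1962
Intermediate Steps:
Function('V')(N) = Add(Rational(-7, 8), Mul(Rational(-33, 8), Pow(N, 2))) (Function('V')(N) = Add(Rational(-7, 8), Mul(Rational(1, 8), Mul(Mul(N, -33), N))) = Add(Rational(-7, 8), Mul(Rational(1, 8), Mul(Mul(-33, N), N))) = Add(Rational(-7, 8), Mul(Rational(1, 8), Mul(-33, Pow(N, 2)))) = Add(Rational(-7, 8), Mul(Rational(-33, 8), Pow(N, 2))))
Add(Mul(-1955270, Pow(Function('V')(-1766), -1)), Mul(-2580185, Pow(1913802, -1))) = Add(Mul(-1955270, Pow(Add(Rational(-7, 8), Mul(Rational(-33, 8), Pow(-1766, 2))), -1)), Mul(-2580185, Pow(1913802, -1))) = Add(Mul(-1955270, Pow(Add(Rational(-7, 8), Mul(Rational(-33, 8), 3118756)), -1)), Mul(-2580185, Rational(1, 1913802))) = Add(Mul(-1955270, Pow(Add(Rational(-7, 8), Rational(-25729737, 2)), -1)), Rational(-2580185, 1913802)) = Add(Mul(-1955270, Pow(Rational(-102918955, 8), -1)), Rational(-2580185, 1913802)) = Add(Mul(-1955270, Rational(-8, 102918955)), Rational(-2580185, 1913802)) = Add(Rational(3128432, 20583791), Rational(-2580185, 1913802)) = Rational(-47122789362871, 39393300383382)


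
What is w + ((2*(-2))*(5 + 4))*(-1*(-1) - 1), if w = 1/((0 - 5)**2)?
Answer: 1/25 ≈ 0.040000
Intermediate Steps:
w = 1/25 (w = 1/((-5)**2) = 1/25 ≈ 0.040000)
w + ((2*(-2))*(5 + 4))*(-1*(-1) - 1) = 1/25 + ((2*(-2))*(5 + 4))*(-1*(-1) - 1) = 1/25 + (-4*9)*(1 - 1) = 1/25 - 36*0 = 1/25 + 0 = 1/25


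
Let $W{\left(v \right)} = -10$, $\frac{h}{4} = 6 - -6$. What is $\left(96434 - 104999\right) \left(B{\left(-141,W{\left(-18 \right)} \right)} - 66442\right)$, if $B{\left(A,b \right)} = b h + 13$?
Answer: $573075585$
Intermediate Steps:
$h = 48$ ($h = 4 \left(6 - -6\right) = 4 \left(6 + 6\right) = 4 \cdot 12 = 48$)
$B{\left(A,b \right)} = 13 + 48 b$ ($B{\left(A,b \right)} = b 48 + 13 = 48 b + 13 = 13 + 48 b$)
$\left(96434 - 104999\right) \left(B{\left(-141,W{\left(-18 \right)} \right)} - 66442\right) = \left(96434 - 104999\right) \left(\left(13 + 48 \left(-10\right)\right) - 66442\right) = - 8565 \left(\left(13 - 480\right) - 66442\right) = - 8565 \left(-467 - 66442\right) = \left(-8565\right) \left(-66909\right) = 573075585$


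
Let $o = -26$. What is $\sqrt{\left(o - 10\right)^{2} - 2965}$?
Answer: $i \sqrt{1669} \approx 40.853 i$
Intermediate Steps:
$\sqrt{\left(o - 10\right)^{2} - 2965} = \sqrt{\left(-26 - 10\right)^{2} - 2965} = \sqrt{\left(-36\right)^{2} - 2965} = \sqrt{1296 - 2965} = \sqrt{-1669} = i \sqrt{1669}$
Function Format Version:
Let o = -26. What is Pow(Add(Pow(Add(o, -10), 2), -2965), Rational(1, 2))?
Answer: Mul(I, Pow(1669, Rational(1, 2))) ≈ Mul(40.853, I)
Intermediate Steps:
Pow(Add(Pow(Add(o, -10), 2), -2965), Rational(1, 2)) = Pow(Add(Pow(Add(-26, -10), 2), -2965), Rational(1, 2)) = Pow(Add(Pow(-36, 2), -2965), Rational(1, 2)) = Pow(Add(1296, -2965), Rational(1, 2)) = Pow(-1669, Rational(1, 2)) = Mul(I, Pow(1669, Rational(1, 2)))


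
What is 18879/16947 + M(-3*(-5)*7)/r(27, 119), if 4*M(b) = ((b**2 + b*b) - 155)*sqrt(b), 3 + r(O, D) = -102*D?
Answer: 899/807 - 21895*sqrt(105)/48564 ≈ -3.5058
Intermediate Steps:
r(O, D) = -3 - 102*D
M(b) = sqrt(b)*(-155 + 2*b**2)/4 (M(b) = (((b**2 + b*b) - 155)*sqrt(b))/4 = (((b**2 + b**2) - 155)*sqrt(b))/4 = ((2*b**2 - 155)*sqrt(b))/4 = ((-155 + 2*b**2)*sqrt(b))/4 = (sqrt(b)*(-155 + 2*b**2))/4 = sqrt(b)*(-155 + 2*b**2)/4)
18879/16947 + M(-3*(-5)*7)/r(27, 119) = 18879/16947 + (sqrt(-3*(-5)*7)*(-155 + 2*(-3*(-5)*7)**2)/4)/(-3 - 102*119) = 18879*(1/16947) + (sqrt(15*7)*(-155 + 2*(15*7)**2)/4)/(-3 - 12138) = 899/807 + (sqrt(105)*(-155 + 2*105**2)/4)/(-12141) = 899/807 + (sqrt(105)*(-155 + 2*11025)/4)*(-1/12141) = 899/807 + (sqrt(105)*(-155 + 22050)/4)*(-1/12141) = 899/807 + ((1/4)*sqrt(105)*21895)*(-1/12141) = 899/807 + (21895*sqrt(105)/4)*(-1/12141) = 899/807 - 21895*sqrt(105)/48564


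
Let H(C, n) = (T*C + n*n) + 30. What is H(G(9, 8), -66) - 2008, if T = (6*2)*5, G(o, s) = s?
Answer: 2858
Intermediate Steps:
T = 60 (T = 12*5 = 60)
H(C, n) = 30 + n² + 60*C (H(C, n) = (60*C + n*n) + 30 = (60*C + n²) + 30 = (n² + 60*C) + 30 = 30 + n² + 60*C)
H(G(9, 8), -66) - 2008 = (30 + (-66)² + 60*8) - 2008 = (30 + 4356 + 480) - 2008 = 4866 - 2008 = 2858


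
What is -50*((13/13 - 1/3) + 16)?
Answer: -2500/3 ≈ -833.33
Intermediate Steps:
-50*((13/13 - 1/3) + 16) = -50*((13*(1/13) - 1*1/3) + 16) = -50*((1 - 1/3) + 16) = -50*(2/3 + 16) = -50*50/3 = -2500/3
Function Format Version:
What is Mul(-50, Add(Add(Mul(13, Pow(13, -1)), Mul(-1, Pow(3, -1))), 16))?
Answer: Rational(-2500, 3) ≈ -833.33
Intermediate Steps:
Mul(-50, Add(Add(Mul(13, Pow(13, -1)), Mul(-1, Pow(3, -1))), 16)) = Mul(-50, Add(Add(Mul(13, Rational(1, 13)), Mul(-1, Rational(1, 3))), 16)) = Mul(-50, Add(Add(1, Rational(-1, 3)), 16)) = Mul(-50, Add(Rational(2, 3), 16)) = Mul(-50, Rational(50, 3)) = Rational(-2500, 3)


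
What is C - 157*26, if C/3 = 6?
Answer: -4064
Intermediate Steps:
C = 18 (C = 3*6 = 18)
C - 157*26 = 18 - 157*26 = 18 - 4082 = -4064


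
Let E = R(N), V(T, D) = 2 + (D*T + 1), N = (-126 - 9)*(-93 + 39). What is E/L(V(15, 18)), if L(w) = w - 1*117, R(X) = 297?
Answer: 99/52 ≈ 1.9038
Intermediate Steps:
N = 7290 (N = -135*(-54) = 7290)
V(T, D) = 3 + D*T (V(T, D) = 2 + (1 + D*T) = 3 + D*T)
L(w) = -117 + w (L(w) = w - 117 = -117 + w)
E = 297
E/L(V(15, 18)) = 297/(-117 + (3 + 18*15)) = 297/(-117 + (3 + 270)) = 297/(-117 + 273) = 297/156 = 297*(1/156) = 99/52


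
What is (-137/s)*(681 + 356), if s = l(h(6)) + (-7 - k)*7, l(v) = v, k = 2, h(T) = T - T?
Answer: 142069/63 ≈ 2255.1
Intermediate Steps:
h(T) = 0
s = -63 (s = 0 + (-7 - 1*2)*7 = 0 + (-7 - 2)*7 = 0 - 9*7 = 0 - 63 = -63)
(-137/s)*(681 + 356) = (-137/(-63))*(681 + 356) = -137*(-1/63)*1037 = (137/63)*1037 = 142069/63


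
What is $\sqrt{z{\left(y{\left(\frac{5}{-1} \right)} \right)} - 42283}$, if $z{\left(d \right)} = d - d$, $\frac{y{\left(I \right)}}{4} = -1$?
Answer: $i \sqrt{42283} \approx 205.63 i$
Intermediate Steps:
$y{\left(I \right)} = -4$ ($y{\left(I \right)} = 4 \left(-1\right) = -4$)
$z{\left(d \right)} = 0$
$\sqrt{z{\left(y{\left(\frac{5}{-1} \right)} \right)} - 42283} = \sqrt{0 - 42283} = \sqrt{-42283} = i \sqrt{42283}$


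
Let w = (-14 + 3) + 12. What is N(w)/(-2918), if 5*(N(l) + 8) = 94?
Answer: -27/7295 ≈ -0.0037012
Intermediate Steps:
w = 1 (w = -11 + 12 = 1)
N(l) = 54/5 (N(l) = -8 + (⅕)*94 = -8 + 94/5 = 54/5)
N(w)/(-2918) = (54/5)/(-2918) = (54/5)*(-1/2918) = -27/7295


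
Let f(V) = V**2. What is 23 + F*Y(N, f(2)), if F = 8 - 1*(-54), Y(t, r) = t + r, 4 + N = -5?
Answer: -287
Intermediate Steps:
N = -9 (N = -4 - 5 = -9)
Y(t, r) = r + t
F = 62 (F = 8 + 54 = 62)
23 + F*Y(N, f(2)) = 23 + 62*(2**2 - 9) = 23 + 62*(4 - 9) = 23 + 62*(-5) = 23 - 310 = -287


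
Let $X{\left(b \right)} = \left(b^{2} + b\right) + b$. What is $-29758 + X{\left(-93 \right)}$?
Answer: $-21295$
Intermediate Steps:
$X{\left(b \right)} = b^{2} + 2 b$ ($X{\left(b \right)} = \left(b + b^{2}\right) + b = b^{2} + 2 b$)
$-29758 + X{\left(-93 \right)} = -29758 - 93 \left(2 - 93\right) = -29758 - -8463 = -29758 + 8463 = -21295$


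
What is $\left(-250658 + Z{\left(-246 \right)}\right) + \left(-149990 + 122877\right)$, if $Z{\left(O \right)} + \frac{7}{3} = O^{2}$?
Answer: $- \frac{651772}{3} \approx -2.1726 \cdot 10^{5}$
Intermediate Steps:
$Z{\left(O \right)} = - \frac{7}{3} + O^{2}$
$\left(-250658 + Z{\left(-246 \right)}\right) + \left(-149990 + 122877\right) = \left(-250658 - \left(\frac{7}{3} - \left(-246\right)^{2}\right)\right) + \left(-149990 + 122877\right) = \left(-250658 + \left(- \frac{7}{3} + 60516\right)\right) - 27113 = \left(-250658 + \frac{181541}{3}\right) - 27113 = - \frac{570433}{3} - 27113 = - \frac{651772}{3}$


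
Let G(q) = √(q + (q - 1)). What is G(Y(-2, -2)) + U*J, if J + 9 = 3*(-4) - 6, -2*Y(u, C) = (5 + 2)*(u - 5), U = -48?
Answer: 1296 + 4*√3 ≈ 1302.9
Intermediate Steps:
Y(u, C) = 35/2 - 7*u/2 (Y(u, C) = -(5 + 2)*(u - 5)/2 = -7*(-5 + u)/2 = -(-35 + 7*u)/2 = 35/2 - 7*u/2)
J = -27 (J = -9 + (3*(-4) - 6) = -9 + (-12 - 6) = -9 - 18 = -27)
G(q) = √(-1 + 2*q) (G(q) = √(q + (-1 + q)) = √(-1 + 2*q))
G(Y(-2, -2)) + U*J = √(-1 + 2*(35/2 - 7/2*(-2))) - 48*(-27) = √(-1 + 2*(35/2 + 7)) + 1296 = √(-1 + 2*(49/2)) + 1296 = √(-1 + 49) + 1296 = √48 + 1296 = 4*√3 + 1296 = 1296 + 4*√3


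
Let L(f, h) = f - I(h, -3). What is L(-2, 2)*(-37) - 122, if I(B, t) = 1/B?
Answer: -59/2 ≈ -29.500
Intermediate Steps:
L(f, h) = f - 1/h
L(-2, 2)*(-37) - 122 = (-2 - 1/2)*(-37) - 122 = (-2 - 1*½)*(-37) - 122 = (-2 - ½)*(-37) - 122 = -5/2*(-37) - 122 = 185/2 - 122 = -59/2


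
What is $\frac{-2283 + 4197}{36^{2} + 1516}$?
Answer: $\frac{957}{1406} \approx 0.68065$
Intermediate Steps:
$\frac{-2283 + 4197}{36^{2} + 1516} = \frac{1914}{1296 + 1516} = \frac{1914}{2812} = 1914 \cdot \frac{1}{2812} = \frac{957}{1406}$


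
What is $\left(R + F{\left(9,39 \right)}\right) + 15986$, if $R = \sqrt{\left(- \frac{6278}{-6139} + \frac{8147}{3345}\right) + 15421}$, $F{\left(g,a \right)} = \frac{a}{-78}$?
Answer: $\frac{31971}{2} + \frac{\sqrt{6504253051772937090}}{20534955} \approx 16110.0$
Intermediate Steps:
$F{\left(g,a \right)} = - \frac{a}{78}$ ($F{\left(g,a \right)} = a \left(- \frac{1}{78}\right) = - \frac{a}{78}$)
$R = \frac{\sqrt{6504253051772937090}}{20534955}$ ($R = \sqrt{\left(\left(-6278\right) \left(- \frac{1}{6139}\right) + 8147 \cdot \frac{1}{3345}\right) + 15421} = \sqrt{\left(\frac{6278}{6139} + \frac{8147}{3345}\right) + 15421} = \sqrt{\frac{71014343}{20534955} + 15421} = \sqrt{\frac{316740555398}{20534955}} = \frac{\sqrt{6504253051772937090}}{20534955} \approx 124.2$)
$\left(R + F{\left(9,39 \right)}\right) + 15986 = \left(\frac{\sqrt{6504253051772937090}}{20534955} - \frac{1}{2}\right) + 15986 = \left(- \frac{1}{2} + \frac{\sqrt{6504253051772937090}}{20534955}\right) + 15986 = \frac{31971}{2} + \frac{\sqrt{6504253051772937090}}{20534955}$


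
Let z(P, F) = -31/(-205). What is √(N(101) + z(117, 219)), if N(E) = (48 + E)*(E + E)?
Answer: 3*√140541645/205 ≈ 173.49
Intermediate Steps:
N(E) = 2*E*(48 + E) (N(E) = (48 + E)*(2*E) = 2*E*(48 + E))
z(P, F) = 31/205 (z(P, F) = -31*(-1/205) = 31/205)
√(N(101) + z(117, 219)) = √(2*101*(48 + 101) + 31/205) = √(2*101*149 + 31/205) = √(30098 + 31/205) = √(6170121/205) = 3*√140541645/205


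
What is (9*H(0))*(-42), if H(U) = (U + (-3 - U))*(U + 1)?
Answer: 1134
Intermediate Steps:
H(U) = -3 - 3*U (H(U) = -3*(1 + U) = -3 - 3*U)
(9*H(0))*(-42) = (9*(-3 - 3*0))*(-42) = (9*(-3 + 0))*(-42) = (9*(-3))*(-42) = -27*(-42) = 1134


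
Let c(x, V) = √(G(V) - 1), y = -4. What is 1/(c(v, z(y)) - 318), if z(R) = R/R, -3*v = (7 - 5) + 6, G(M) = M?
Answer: -1/318 ≈ -0.0031447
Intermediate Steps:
v = -8/3 (v = -((7 - 5) + 6)/3 = -(2 + 6)/3 = -⅓*8 = -8/3 ≈ -2.6667)
z(R) = 1
c(x, V) = √(-1 + V) (c(x, V) = √(V - 1) = √(-1 + V))
1/(c(v, z(y)) - 318) = 1/(√(-1 + 1) - 318) = 1/(√0 - 318) = 1/(0 - 318) = 1/(-318) = -1/318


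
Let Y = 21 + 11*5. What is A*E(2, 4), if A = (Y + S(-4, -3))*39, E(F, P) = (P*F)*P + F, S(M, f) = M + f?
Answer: 91494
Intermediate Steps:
Y = 76 (Y = 21 + 55 = 76)
E(F, P) = F + F*P² (E(F, P) = (F*P)*P + F = F*P² + F = F + F*P²)
A = 2691 (A = (76 + (-4 - 3))*39 = (76 - 7)*39 = 69*39 = 2691)
A*E(2, 4) = 2691*(2*(1 + 4²)) = 2691*(2*(1 + 16)) = 2691*(2*17) = 2691*34 = 91494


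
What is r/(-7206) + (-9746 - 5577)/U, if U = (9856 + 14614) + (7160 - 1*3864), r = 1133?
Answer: -35469104/50020449 ≈ -0.70909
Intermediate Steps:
U = 27766 (U = 24470 + (7160 - 3864) = 24470 + 3296 = 27766)
r/(-7206) + (-9746 - 5577)/U = 1133/(-7206) + (-9746 - 5577)/27766 = 1133*(-1/7206) - 15323*1/27766 = -1133/7206 - 15323/27766 = -35469104/50020449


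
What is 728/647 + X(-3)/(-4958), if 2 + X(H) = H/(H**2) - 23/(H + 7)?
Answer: 43375847/38493912 ≈ 1.1268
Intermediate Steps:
X(H) = -2 + 1/H - 23/(7 + H) (X(H) = -2 + (H/(H**2) - 23/(H + 7)) = -2 + (H/H**2 - 23/(7 + H)) = -2 + (1/H - 23/(7 + H)) = -2 + 1/H - 23/(7 + H))
728/647 + X(-3)/(-4958) = 728/647 + ((7 - 36*(-3) - 2*(-3)**2)/((-3)*(7 - 3)))/(-4958) = 728*(1/647) - 1/3*(7 + 108 - 2*9)/4*(-1/4958) = 728/647 - 1/3*1/4*(7 + 108 - 18)*(-1/4958) = 728/647 - 1/3*1/4*97*(-1/4958) = 728/647 - 97/12*(-1/4958) = 728/647 + 97/59496 = 43375847/38493912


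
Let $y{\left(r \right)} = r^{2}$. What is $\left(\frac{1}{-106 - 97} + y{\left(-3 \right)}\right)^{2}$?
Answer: $\frac{3334276}{41209} \approx 80.911$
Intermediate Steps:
$\left(\frac{1}{-106 - 97} + y{\left(-3 \right)}\right)^{2} = \left(\frac{1}{-106 - 97} + \left(-3\right)^{2}\right)^{2} = \left(\frac{1}{-203} + 9\right)^{2} = \left(- \frac{1}{203} + 9\right)^{2} = \left(\frac{1826}{203}\right)^{2} = \frac{3334276}{41209}$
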